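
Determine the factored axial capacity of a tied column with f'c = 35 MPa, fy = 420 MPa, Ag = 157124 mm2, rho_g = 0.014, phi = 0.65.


Ast = rho * Ag = 0.014 * 157124 = 2199.736 mm2
phi*Pn = 0.65 * 0.80 * (0.85 * 35 * (157124 - 2199.736) + 420 * 2199.736) / 1000
= 2877.1 kN

2877.1


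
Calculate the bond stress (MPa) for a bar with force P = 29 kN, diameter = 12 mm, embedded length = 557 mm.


u = P / (pi * db * ld)
= 29 * 1000 / (pi * 12 * 557)
= 1.381 MPa

1.381


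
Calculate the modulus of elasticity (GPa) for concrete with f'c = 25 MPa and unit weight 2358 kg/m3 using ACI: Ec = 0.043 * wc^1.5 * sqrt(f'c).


Ec = 0.043 * 2358^1.5 * sqrt(25) / 1000
= 24.62 GPa

24.62


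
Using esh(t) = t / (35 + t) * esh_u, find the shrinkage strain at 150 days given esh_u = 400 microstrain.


esh(150) = 150 / (35 + 150) * 400
= 150 / 185 * 400
= 324.3 microstrain

324.3


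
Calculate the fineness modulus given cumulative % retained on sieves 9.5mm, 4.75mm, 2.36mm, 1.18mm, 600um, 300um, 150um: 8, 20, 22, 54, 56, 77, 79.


FM = sum(cumulative % retained) / 100
= 316 / 100
= 3.16

3.16


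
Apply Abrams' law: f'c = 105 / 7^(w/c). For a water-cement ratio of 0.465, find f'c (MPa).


f'c = 105 / 7^0.465
= 105 / 2.472
= 42.48 MPa

42.48


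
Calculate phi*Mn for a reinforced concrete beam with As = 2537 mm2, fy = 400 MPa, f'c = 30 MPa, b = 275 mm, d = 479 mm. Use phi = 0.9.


a = As * fy / (0.85 * f'c * b)
= 2537 * 400 / (0.85 * 30 * 275)
= 144.713 mm
Mn = As * fy * (d - a/2) / 10^6
= 412.6618 kN-m
phi*Mn = 0.9 * 412.6618 = 371.4 kN-m

371.4


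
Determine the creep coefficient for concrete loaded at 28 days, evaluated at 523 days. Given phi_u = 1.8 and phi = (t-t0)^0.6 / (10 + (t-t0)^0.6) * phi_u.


dt = 523 - 28 = 495
phi = 495^0.6 / (10 + 495^0.6) * 1.8
= 1.45

1.45


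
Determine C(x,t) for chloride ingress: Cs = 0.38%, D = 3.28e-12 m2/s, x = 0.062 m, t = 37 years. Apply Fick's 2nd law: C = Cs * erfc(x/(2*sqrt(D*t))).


t_seconds = 37 * 365.25 * 24 * 3600 = 1167631200.0 s
arg = 0.062 / (2 * sqrt(3.28e-12 * 1167631200.0))
= 0.5009
erfc(0.5009) = 0.4787
C = 0.38 * 0.4787 = 0.1819%

0.1819


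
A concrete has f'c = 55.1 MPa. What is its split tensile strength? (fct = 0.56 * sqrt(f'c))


fct = 0.56 * sqrt(55.1)
= 0.56 * 7.423
= 4.157 MPa

4.157


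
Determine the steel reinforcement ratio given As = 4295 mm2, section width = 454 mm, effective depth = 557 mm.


rho = As / (b * d)
= 4295 / (454 * 557)
= 0.017

0.017


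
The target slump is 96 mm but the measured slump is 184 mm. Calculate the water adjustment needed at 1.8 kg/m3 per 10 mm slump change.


Difference = 96 - 184 = -88 mm
Water adjustment = -88 * 1.8 / 10 = -15.8 kg/m3

-15.8


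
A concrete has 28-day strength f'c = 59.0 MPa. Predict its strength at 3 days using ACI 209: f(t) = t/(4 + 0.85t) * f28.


f(3) = 3 / (4 + 0.85 * 3) * 59.0
= 3 / 6.55 * 59.0
= 27.02 MPa

27.02


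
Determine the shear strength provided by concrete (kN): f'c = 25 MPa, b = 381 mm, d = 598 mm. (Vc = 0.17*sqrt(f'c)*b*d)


Vc = 0.17 * sqrt(25) * 381 * 598 / 1000
= 193.66 kN

193.66


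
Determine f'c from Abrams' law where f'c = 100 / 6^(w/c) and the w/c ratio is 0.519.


f'c = 100 / 6^0.519
= 100 / 2.534
= 39.46 MPa

39.46


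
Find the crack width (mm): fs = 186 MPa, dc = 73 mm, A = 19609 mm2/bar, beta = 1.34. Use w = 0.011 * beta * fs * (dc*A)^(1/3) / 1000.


w = 0.011 * beta * fs * (dc * A)^(1/3) / 1000
= 0.011 * 1.34 * 186 * (73 * 19609)^(1/3) / 1000
= 0.309 mm

0.309


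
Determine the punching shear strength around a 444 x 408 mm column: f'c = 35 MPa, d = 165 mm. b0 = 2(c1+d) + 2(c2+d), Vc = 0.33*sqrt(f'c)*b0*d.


b0 = 2*(444 + 165) + 2*(408 + 165) = 2364 mm
Vc = 0.33 * sqrt(35) * 2364 * 165 / 1000
= 761.52 kN

761.52


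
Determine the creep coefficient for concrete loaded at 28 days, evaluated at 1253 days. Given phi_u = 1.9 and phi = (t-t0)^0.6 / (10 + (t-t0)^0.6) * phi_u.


dt = 1253 - 28 = 1225
phi = 1225^0.6 / (10 + 1225^0.6) * 1.9
= 1.666

1.666


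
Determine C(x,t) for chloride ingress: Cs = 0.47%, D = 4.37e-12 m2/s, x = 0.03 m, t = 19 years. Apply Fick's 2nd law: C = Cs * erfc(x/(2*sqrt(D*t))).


t_seconds = 19 * 365.25 * 24 * 3600 = 599594400.0 s
arg = 0.03 / (2 * sqrt(4.37e-12 * 599594400.0))
= 0.293
erfc(0.293) = 0.6786
C = 0.47 * 0.6786 = 0.3189%

0.3189


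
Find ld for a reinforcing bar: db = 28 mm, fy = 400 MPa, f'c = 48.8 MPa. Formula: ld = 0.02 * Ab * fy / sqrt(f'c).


Ab = pi * 28^2 / 4 = 615.752 mm2
ld = 0.02 * 615.752 * 400 / sqrt(48.8)
= 705.2 mm

705.2


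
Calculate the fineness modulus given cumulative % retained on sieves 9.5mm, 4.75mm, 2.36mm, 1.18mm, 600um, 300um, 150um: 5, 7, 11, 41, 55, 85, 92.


FM = sum(cumulative % retained) / 100
= 296 / 100
= 2.96

2.96


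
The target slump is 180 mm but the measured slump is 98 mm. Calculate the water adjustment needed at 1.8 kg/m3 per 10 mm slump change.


Difference = 180 - 98 = 82 mm
Water adjustment = 82 * 1.8 / 10 = 14.8 kg/m3

14.8


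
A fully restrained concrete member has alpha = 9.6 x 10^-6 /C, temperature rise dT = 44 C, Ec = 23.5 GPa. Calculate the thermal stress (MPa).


sigma = alpha * dT * Ec
= 9.6e-6 * 44 * 23.5 * 1000
= 9.926 MPa

9.926


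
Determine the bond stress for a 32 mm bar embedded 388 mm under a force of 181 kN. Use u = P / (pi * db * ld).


u = P / (pi * db * ld)
= 181 * 1000 / (pi * 32 * 388)
= 4.64 MPa

4.64


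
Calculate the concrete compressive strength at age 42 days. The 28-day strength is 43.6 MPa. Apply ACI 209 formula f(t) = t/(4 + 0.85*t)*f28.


f(42) = 42 / (4 + 0.85 * 42) * 43.6
= 42 / 39.7 * 43.6
= 46.13 MPa

46.13


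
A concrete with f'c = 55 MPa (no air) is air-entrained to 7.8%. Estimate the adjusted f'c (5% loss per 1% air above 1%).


Strength loss = (7.8 - 1) * 5 = 34.0%
f'c = 55 * (1 - 34.0/100)
= 36.3 MPa

36.3


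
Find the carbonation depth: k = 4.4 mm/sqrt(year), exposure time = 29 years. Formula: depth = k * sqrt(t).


depth = k * sqrt(t)
= 4.4 * sqrt(29)
= 23.69 mm

23.69


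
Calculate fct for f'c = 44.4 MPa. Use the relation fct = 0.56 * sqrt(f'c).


fct = 0.56 * sqrt(44.4)
= 0.56 * 6.663
= 3.731 MPa

3.731


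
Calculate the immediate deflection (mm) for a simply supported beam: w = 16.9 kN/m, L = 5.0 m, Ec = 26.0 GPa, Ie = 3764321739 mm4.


Convert: L = 5.0 m = 5000 mm, Ec = 26.0 GPa = 26000 MPa
delta = 5 * 16.9 * 5000^4 / (384 * 26000 * 3764321739)
= 1.41 mm

1.41


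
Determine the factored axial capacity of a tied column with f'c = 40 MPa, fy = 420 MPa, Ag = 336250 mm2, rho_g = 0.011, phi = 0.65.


Ast = rho * Ag = 0.011 * 336250 = 3698.75 mm2
phi*Pn = 0.65 * 0.80 * (0.85 * 40 * (336250 - 3698.75) + 420 * 3698.75) / 1000
= 6687.31 kN

6687.31


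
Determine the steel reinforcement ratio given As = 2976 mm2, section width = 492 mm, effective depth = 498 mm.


rho = As / (b * d)
= 2976 / (492 * 498)
= 0.0121

0.0121


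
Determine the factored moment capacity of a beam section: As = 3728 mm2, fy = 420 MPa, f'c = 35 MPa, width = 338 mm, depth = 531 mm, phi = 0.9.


a = As * fy / (0.85 * f'c * b)
= 3728 * 420 / (0.85 * 35 * 338)
= 155.7118 mm
Mn = As * fy * (d - a/2) / 10^6
= 709.5149 kN-m
phi*Mn = 0.9 * 709.5149 = 638.56 kN-m

638.56


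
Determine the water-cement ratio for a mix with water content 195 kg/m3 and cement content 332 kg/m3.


w/c = water / cement
w/c = 195 / 332 = 0.587

0.587


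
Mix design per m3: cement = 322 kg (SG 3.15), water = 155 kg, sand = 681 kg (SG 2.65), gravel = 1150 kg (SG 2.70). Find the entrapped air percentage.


Vol cement = 322 / (3.15 * 1000) = 0.102222 m3
Vol water = 155 / 1000 = 0.155 m3
Vol sand = 681 / (2.65 * 1000) = 0.256981 m3
Vol gravel = 1150 / (2.70 * 1000) = 0.425926 m3
Total solid + water volume = 0.940129 m3
Air = (1 - 0.940129) * 100 = 5.99%

5.99


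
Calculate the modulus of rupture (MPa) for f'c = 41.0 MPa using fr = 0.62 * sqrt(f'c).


fr = 0.62 * sqrt(41.0)
= 3.97 MPa

3.97


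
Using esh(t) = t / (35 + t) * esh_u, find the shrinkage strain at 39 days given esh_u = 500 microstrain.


esh(39) = 39 / (35 + 39) * 500
= 39 / 74 * 500
= 263.5 microstrain

263.5


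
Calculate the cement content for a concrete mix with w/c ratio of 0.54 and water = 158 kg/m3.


Cement = water / (w/c)
= 158 / 0.54
= 292.6 kg/m3

292.6


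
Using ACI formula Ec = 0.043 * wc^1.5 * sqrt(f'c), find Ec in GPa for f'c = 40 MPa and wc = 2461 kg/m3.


Ec = 0.043 * 2461^1.5 * sqrt(40) / 1000
= 33.2 GPa

33.2


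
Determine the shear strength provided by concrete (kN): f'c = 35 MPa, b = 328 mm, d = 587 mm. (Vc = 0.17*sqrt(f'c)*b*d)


Vc = 0.17 * sqrt(35) * 328 * 587 / 1000
= 193.64 kN

193.64


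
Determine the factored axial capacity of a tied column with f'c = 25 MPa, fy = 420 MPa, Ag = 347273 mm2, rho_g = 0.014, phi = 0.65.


Ast = rho * Ag = 0.014 * 347273 = 4861.822 mm2
phi*Pn = 0.65 * 0.80 * (0.85 * 25 * (347273 - 4861.822) + 420 * 4861.822) / 1000
= 4845.47 kN

4845.47


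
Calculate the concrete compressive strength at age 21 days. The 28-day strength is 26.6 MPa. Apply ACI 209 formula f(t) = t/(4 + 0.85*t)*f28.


f(21) = 21 / (4 + 0.85 * 21) * 26.6
= 21 / 21.85 * 26.6
= 25.57 MPa

25.57


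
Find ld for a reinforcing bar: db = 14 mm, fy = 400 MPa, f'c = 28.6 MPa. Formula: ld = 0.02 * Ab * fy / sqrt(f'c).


Ab = pi * 14^2 / 4 = 153.938 mm2
ld = 0.02 * 153.938 * 400 / sqrt(28.6)
= 230.3 mm

230.3


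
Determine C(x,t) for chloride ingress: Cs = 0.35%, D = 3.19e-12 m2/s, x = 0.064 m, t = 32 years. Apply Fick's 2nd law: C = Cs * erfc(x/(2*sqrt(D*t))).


t_seconds = 32 * 365.25 * 24 * 3600 = 1009843200.0 s
arg = 0.064 / (2 * sqrt(3.19e-12 * 1009843200.0))
= 0.5638
erfc(0.5638) = 0.4253
C = 0.35 * 0.4253 = 0.1488%

0.1488


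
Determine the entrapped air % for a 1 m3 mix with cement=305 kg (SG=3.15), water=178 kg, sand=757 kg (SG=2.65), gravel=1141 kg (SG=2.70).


Vol cement = 305 / (3.15 * 1000) = 0.096825 m3
Vol water = 178 / 1000 = 0.178 m3
Vol sand = 757 / (2.65 * 1000) = 0.28566 m3
Vol gravel = 1141 / (2.70 * 1000) = 0.422593 m3
Total solid + water volume = 0.983078 m3
Air = (1 - 0.983078) * 100 = 1.69%

1.69


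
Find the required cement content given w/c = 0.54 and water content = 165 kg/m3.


Cement = water / (w/c)
= 165 / 0.54
= 305.6 kg/m3

305.6


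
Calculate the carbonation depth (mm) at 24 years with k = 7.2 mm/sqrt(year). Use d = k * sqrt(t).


depth = k * sqrt(t)
= 7.2 * sqrt(24)
= 35.27 mm

35.27


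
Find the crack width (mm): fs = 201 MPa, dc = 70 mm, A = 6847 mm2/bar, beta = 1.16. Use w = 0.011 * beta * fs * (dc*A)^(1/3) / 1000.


w = 0.011 * beta * fs * (dc * A)^(1/3) / 1000
= 0.011 * 1.16 * 201 * (70 * 6847)^(1/3) / 1000
= 0.201 mm

0.201


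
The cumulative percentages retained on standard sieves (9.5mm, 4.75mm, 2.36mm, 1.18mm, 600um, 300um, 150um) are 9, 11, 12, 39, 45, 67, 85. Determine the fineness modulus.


FM = sum(cumulative % retained) / 100
= 268 / 100
= 2.68

2.68


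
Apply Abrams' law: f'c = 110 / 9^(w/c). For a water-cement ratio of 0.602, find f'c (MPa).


f'c = 110 / 9^0.602
= 110 / 3.754
= 29.3 MPa

29.3


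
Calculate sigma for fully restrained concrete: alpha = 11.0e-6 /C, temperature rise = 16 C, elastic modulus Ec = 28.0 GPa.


sigma = alpha * dT * Ec
= 11.0e-6 * 16 * 28.0 * 1000
= 4.928 MPa

4.928


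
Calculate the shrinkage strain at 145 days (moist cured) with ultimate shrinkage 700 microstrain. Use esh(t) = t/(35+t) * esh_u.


esh(145) = 145 / (35 + 145) * 700
= 145 / 180 * 700
= 563.9 microstrain

563.9


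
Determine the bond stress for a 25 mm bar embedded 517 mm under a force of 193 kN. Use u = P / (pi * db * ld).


u = P / (pi * db * ld)
= 193 * 1000 / (pi * 25 * 517)
= 4.753 MPa

4.753


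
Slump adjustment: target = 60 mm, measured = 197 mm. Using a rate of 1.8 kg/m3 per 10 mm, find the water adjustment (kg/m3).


Difference = 60 - 197 = -137 mm
Water adjustment = -137 * 1.8 / 10 = -24.7 kg/m3

-24.7


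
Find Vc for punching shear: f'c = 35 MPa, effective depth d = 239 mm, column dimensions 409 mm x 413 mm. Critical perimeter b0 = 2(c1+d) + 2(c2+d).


b0 = 2*(409 + 239) + 2*(413 + 239) = 2600 mm
Vc = 0.33 * sqrt(35) * 2600 * 239 / 1000
= 1213.16 kN

1213.16


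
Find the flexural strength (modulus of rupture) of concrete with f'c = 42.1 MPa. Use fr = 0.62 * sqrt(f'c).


fr = 0.62 * sqrt(42.1)
= 4.023 MPa

4.023


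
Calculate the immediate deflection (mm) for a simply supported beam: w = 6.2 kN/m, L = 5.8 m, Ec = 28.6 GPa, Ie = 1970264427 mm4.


Convert: L = 5.8 m = 5800 mm, Ec = 28.6 GPa = 28600 MPa
delta = 5 * 6.2 * 5800^4 / (384 * 28600 * 1970264427)
= 1.62 mm

1.62


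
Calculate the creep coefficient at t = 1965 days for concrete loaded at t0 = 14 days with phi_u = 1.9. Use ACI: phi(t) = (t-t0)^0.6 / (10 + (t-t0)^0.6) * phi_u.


dt = 1965 - 14 = 1951
phi = 1951^0.6 / (10 + 1951^0.6) * 1.9
= 1.718

1.718


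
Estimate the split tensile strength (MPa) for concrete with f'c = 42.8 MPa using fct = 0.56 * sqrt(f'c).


fct = 0.56 * sqrt(42.8)
= 0.56 * 6.542
= 3.664 MPa

3.664


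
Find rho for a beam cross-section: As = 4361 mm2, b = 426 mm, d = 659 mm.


rho = As / (b * d)
= 4361 / (426 * 659)
= 0.0155

0.0155


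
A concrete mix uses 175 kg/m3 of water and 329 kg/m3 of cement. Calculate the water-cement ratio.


w/c = water / cement
w/c = 175 / 329 = 0.532

0.532


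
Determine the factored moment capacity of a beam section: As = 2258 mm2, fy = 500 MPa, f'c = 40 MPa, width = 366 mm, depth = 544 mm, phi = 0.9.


a = As * fy / (0.85 * f'c * b)
= 2258 * 500 / (0.85 * 40 * 366)
= 90.7265 mm
Mn = As * fy * (d - a/2) / 10^6
= 562.9609 kN-m
phi*Mn = 0.9 * 562.9609 = 506.66 kN-m

506.66


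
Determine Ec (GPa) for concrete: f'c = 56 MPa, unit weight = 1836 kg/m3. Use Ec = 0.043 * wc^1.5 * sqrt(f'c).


Ec = 0.043 * 1836^1.5 * sqrt(56) / 1000
= 25.31 GPa

25.31


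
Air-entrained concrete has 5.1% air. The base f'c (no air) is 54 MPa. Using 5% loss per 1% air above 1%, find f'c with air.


Strength loss = (5.1 - 1) * 5 = 20.5%
f'c = 54 * (1 - 20.5/100)
= 42.93 MPa

42.93


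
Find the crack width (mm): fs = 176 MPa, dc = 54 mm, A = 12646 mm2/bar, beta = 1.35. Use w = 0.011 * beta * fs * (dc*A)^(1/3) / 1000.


w = 0.011 * beta * fs * (dc * A)^(1/3) / 1000
= 0.011 * 1.35 * 176 * (54 * 12646)^(1/3) / 1000
= 0.23 mm

0.23


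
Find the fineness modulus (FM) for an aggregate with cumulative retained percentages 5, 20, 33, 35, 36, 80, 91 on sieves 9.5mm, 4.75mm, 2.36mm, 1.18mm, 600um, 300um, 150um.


FM = sum(cumulative % retained) / 100
= 300 / 100
= 3.0

3.0


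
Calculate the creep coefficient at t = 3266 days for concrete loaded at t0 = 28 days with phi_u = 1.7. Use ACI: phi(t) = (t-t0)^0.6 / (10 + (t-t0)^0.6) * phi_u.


dt = 3266 - 28 = 3238
phi = 3238^0.6 / (10 + 3238^0.6) * 1.7
= 1.577

1.577


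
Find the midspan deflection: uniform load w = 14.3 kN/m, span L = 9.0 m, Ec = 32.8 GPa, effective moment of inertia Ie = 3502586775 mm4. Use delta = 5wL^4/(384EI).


Convert: L = 9.0 m = 9000 mm, Ec = 32.8 GPa = 32800 MPa
delta = 5 * 14.3 * 9000^4 / (384 * 32800 * 3502586775)
= 10.63 mm

10.63


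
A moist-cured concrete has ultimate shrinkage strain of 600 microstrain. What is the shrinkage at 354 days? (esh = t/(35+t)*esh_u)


esh(354) = 354 / (35 + 354) * 600
= 354 / 389 * 600
= 546.0 microstrain

546.0


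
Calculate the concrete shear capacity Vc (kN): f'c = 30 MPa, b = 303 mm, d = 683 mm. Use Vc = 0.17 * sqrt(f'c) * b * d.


Vc = 0.17 * sqrt(30) * 303 * 683 / 1000
= 192.7 kN

192.7


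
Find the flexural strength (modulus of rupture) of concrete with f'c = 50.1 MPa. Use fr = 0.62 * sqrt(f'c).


fr = 0.62 * sqrt(50.1)
= 4.388 MPa

4.388


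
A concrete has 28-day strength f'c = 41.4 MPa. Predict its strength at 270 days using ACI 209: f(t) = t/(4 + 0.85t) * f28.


f(270) = 270 / (4 + 0.85 * 270) * 41.4
= 270 / 233.5 * 41.4
= 47.87 MPa

47.87


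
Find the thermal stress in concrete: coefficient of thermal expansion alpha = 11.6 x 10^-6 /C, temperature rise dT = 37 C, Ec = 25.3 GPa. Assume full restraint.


sigma = alpha * dT * Ec
= 11.6e-6 * 37 * 25.3 * 1000
= 10.859 MPa

10.859


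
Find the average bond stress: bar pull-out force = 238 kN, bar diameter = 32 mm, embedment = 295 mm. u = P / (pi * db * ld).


u = P / (pi * db * ld)
= 238 * 1000 / (pi * 32 * 295)
= 8.025 MPa

8.025


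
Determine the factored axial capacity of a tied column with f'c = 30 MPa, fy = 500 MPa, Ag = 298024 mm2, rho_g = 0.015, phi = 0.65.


Ast = rho * Ag = 0.015 * 298024 = 4470.36 mm2
phi*Pn = 0.65 * 0.80 * (0.85 * 30 * (298024 - 4470.36) + 500 * 4470.36) / 1000
= 5054.81 kN

5054.81


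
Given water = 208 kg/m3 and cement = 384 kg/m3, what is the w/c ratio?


w/c = water / cement
w/c = 208 / 384 = 0.542

0.542


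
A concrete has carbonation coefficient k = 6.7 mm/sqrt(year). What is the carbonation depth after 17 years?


depth = k * sqrt(t)
= 6.7 * sqrt(17)
= 27.62 mm

27.62


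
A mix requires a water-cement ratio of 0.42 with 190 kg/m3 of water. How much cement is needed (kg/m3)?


Cement = water / (w/c)
= 190 / 0.42
= 452.4 kg/m3

452.4


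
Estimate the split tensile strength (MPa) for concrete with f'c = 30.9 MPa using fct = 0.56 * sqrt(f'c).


fct = 0.56 * sqrt(30.9)
= 0.56 * 5.559
= 3.113 MPa

3.113


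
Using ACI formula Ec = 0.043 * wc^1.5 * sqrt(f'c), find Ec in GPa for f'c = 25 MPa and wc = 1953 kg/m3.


Ec = 0.043 * 1953^1.5 * sqrt(25) / 1000
= 18.56 GPa

18.56


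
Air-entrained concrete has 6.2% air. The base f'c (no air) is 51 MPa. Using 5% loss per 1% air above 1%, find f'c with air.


Strength loss = (6.2 - 1) * 5 = 26.0%
f'c = 51 * (1 - 26.0/100)
= 37.74 MPa

37.74


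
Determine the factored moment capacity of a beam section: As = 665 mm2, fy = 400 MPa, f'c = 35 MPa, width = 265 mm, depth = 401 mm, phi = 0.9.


a = As * fy / (0.85 * f'c * b)
= 665 * 400 / (0.85 * 35 * 265)
= 33.7403 mm
Mn = As * fy * (d - a/2) / 10^6
= 102.1785 kN-m
phi*Mn = 0.9 * 102.1785 = 91.96 kN-m

91.96


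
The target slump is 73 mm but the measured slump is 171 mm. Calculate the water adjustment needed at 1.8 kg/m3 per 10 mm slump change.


Difference = 73 - 171 = -98 mm
Water adjustment = -98 * 1.8 / 10 = -17.6 kg/m3

-17.6


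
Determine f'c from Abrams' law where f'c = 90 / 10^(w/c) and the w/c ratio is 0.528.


f'c = 90 / 10^0.528
= 90 / 3.373
= 26.68 MPa

26.68


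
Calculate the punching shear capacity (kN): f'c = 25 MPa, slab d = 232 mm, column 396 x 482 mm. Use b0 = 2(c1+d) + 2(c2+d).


b0 = 2*(396 + 232) + 2*(482 + 232) = 2684 mm
Vc = 0.33 * sqrt(25) * 2684 * 232 / 1000
= 1027.44 kN

1027.44


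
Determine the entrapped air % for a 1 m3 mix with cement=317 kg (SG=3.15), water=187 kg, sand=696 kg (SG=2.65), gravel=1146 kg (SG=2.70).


Vol cement = 317 / (3.15 * 1000) = 0.100635 m3
Vol water = 187 / 1000 = 0.187 m3
Vol sand = 696 / (2.65 * 1000) = 0.262642 m3
Vol gravel = 1146 / (2.70 * 1000) = 0.424444 m3
Total solid + water volume = 0.974721 m3
Air = (1 - 0.974721) * 100 = 2.53%

2.53


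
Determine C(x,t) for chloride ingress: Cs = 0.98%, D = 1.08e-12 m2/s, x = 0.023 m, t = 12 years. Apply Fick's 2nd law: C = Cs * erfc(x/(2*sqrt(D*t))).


t_seconds = 12 * 365.25 * 24 * 3600 = 378691200.0 s
arg = 0.023 / (2 * sqrt(1.08e-12 * 378691200.0))
= 0.5686
erfc(0.5686) = 0.4213
C = 0.98 * 0.4213 = 0.4129%

0.4129


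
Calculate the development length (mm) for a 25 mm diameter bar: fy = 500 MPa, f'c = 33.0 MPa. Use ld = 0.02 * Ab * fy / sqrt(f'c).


Ab = pi * 25^2 / 4 = 490.874 mm2
ld = 0.02 * 490.874 * 500 / sqrt(33.0)
= 854.5 mm

854.5


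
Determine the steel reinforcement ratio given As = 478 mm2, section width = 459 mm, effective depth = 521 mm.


rho = As / (b * d)
= 478 / (459 * 521)
= 0.002

0.002


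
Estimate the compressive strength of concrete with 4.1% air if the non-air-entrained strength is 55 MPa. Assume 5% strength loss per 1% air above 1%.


Strength loss = (4.1 - 1) * 5 = 15.5%
f'c = 55 * (1 - 15.5/100)
= 46.48 MPa

46.48


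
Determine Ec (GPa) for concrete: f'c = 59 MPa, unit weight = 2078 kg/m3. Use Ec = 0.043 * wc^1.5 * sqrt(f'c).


Ec = 0.043 * 2078^1.5 * sqrt(59) / 1000
= 31.29 GPa

31.29


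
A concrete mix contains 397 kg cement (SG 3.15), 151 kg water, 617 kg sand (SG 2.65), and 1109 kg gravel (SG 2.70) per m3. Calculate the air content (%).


Vol cement = 397 / (3.15 * 1000) = 0.126032 m3
Vol water = 151 / 1000 = 0.151 m3
Vol sand = 617 / (2.65 * 1000) = 0.23283 m3
Vol gravel = 1109 / (2.70 * 1000) = 0.410741 m3
Total solid + water volume = 0.920603 m3
Air = (1 - 0.920603) * 100 = 7.94%

7.94


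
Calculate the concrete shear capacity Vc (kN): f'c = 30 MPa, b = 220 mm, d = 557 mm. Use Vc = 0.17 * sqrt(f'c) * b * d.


Vc = 0.17 * sqrt(30) * 220 * 557 / 1000
= 114.1 kN

114.1


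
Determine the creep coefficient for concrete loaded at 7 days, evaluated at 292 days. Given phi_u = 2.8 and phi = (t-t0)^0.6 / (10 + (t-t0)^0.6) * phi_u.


dt = 292 - 7 = 285
phi = 285^0.6 / (10 + 285^0.6) * 2.8
= 2.095

2.095


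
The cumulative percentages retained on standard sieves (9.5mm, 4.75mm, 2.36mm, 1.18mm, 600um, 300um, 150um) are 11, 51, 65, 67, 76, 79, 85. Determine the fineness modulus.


FM = sum(cumulative % retained) / 100
= 434 / 100
= 4.34

4.34


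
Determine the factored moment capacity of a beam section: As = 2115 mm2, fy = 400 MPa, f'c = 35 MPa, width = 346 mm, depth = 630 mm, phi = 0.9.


a = As * fy / (0.85 * f'c * b)
= 2115 * 400 / (0.85 * 35 * 346)
= 82.1878 mm
Mn = As * fy * (d - a/2) / 10^6
= 498.2146 kN-m
phi*Mn = 0.9 * 498.2146 = 448.39 kN-m

448.39


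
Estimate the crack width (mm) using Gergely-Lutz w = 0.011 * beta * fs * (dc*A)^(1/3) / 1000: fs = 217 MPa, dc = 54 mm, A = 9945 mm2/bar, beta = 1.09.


w = 0.011 * beta * fs * (dc * A)^(1/3) / 1000
= 0.011 * 1.09 * 217 * (54 * 9945)^(1/3) / 1000
= 0.211 mm

0.211


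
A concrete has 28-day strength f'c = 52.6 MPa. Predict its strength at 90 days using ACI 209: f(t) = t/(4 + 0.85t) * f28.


f(90) = 90 / (4 + 0.85 * 90) * 52.6
= 90 / 80.5 * 52.6
= 58.81 MPa

58.81


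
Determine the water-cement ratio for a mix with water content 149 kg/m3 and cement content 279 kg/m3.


w/c = water / cement
w/c = 149 / 279 = 0.534

0.534


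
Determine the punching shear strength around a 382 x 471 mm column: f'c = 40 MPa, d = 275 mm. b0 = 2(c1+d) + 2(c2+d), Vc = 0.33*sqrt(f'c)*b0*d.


b0 = 2*(382 + 275) + 2*(471 + 275) = 2806 mm
Vc = 0.33 * sqrt(40) * 2806 * 275 / 1000
= 1610.51 kN

1610.51


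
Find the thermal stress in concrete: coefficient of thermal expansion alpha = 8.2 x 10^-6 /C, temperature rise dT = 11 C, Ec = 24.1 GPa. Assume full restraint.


sigma = alpha * dT * Ec
= 8.2e-6 * 11 * 24.1 * 1000
= 2.174 MPa

2.174


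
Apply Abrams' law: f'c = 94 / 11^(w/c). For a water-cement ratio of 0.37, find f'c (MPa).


f'c = 94 / 11^0.37
= 94 / 2.428
= 38.71 MPa

38.71


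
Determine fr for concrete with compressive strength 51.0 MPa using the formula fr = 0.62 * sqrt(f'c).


fr = 0.62 * sqrt(51.0)
= 4.428 MPa

4.428


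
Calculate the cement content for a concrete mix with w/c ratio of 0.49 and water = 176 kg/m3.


Cement = water / (w/c)
= 176 / 0.49
= 359.2 kg/m3

359.2


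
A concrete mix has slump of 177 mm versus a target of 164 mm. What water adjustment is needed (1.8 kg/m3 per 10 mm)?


Difference = 164 - 177 = -13 mm
Water adjustment = -13 * 1.8 / 10 = -2.3 kg/m3

-2.3


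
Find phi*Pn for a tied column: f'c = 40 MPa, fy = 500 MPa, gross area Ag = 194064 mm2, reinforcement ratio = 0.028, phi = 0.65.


Ast = rho * Ag = 0.028 * 194064 = 5433.792 mm2
phi*Pn = 0.65 * 0.80 * (0.85 * 40 * (194064 - 5433.792) + 500 * 5433.792) / 1000
= 4747.77 kN

4747.77


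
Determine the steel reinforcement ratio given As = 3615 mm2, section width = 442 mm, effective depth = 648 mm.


rho = As / (b * d)
= 3615 / (442 * 648)
= 0.0126

0.0126


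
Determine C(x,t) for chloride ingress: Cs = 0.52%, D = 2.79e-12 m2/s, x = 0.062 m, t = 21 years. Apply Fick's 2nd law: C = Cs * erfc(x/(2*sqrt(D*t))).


t_seconds = 21 * 365.25 * 24 * 3600 = 662709600.0 s
arg = 0.062 / (2 * sqrt(2.79e-12 * 662709600.0))
= 0.7209
erfc(0.7209) = 0.3079
C = 0.52 * 0.3079 = 0.1601%

0.1601


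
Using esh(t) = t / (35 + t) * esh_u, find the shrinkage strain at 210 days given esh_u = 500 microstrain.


esh(210) = 210 / (35 + 210) * 500
= 210 / 245 * 500
= 428.6 microstrain

428.6


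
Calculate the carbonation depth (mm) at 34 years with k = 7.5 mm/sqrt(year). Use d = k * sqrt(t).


depth = k * sqrt(t)
= 7.5 * sqrt(34)
= 43.73 mm

43.73


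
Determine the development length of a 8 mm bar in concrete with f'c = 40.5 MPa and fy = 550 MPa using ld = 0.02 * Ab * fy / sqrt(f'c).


Ab = pi * 8^2 / 4 = 50.265 mm2
ld = 0.02 * 50.265 * 550 / sqrt(40.5)
= 86.9 mm

86.9


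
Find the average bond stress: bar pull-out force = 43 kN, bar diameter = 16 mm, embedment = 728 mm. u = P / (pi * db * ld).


u = P / (pi * db * ld)
= 43 * 1000 / (pi * 16 * 728)
= 1.175 MPa

1.175


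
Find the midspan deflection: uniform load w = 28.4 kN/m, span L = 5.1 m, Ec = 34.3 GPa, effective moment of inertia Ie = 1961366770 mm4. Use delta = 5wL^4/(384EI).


Convert: L = 5.1 m = 5100 mm, Ec = 34.3 GPa = 34300 MPa
delta = 5 * 28.4 * 5100^4 / (384 * 34300 * 1961366770)
= 3.72 mm

3.72


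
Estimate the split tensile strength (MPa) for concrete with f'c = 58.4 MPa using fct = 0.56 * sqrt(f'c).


fct = 0.56 * sqrt(58.4)
= 0.56 * 7.642
= 4.28 MPa

4.28


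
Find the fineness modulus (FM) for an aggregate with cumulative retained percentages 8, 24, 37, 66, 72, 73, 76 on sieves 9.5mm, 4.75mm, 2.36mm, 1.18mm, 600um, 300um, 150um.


FM = sum(cumulative % retained) / 100
= 356 / 100
= 3.56

3.56


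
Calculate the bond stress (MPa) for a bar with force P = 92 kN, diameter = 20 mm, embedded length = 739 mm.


u = P / (pi * db * ld)
= 92 * 1000 / (pi * 20 * 739)
= 1.981 MPa

1.981


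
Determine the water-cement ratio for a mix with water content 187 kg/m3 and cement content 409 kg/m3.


w/c = water / cement
w/c = 187 / 409 = 0.457

0.457


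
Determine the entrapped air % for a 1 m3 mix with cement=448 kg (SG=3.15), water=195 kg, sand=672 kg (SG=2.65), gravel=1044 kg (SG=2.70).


Vol cement = 448 / (3.15 * 1000) = 0.142222 m3
Vol water = 195 / 1000 = 0.195 m3
Vol sand = 672 / (2.65 * 1000) = 0.253585 m3
Vol gravel = 1044 / (2.70 * 1000) = 0.386667 m3
Total solid + water volume = 0.977474 m3
Air = (1 - 0.977474) * 100 = 2.25%

2.25


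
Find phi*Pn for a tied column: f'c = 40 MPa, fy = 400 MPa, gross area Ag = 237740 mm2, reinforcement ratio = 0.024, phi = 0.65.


Ast = rho * Ag = 0.024 * 237740 = 5705.76 mm2
phi*Pn = 0.65 * 0.80 * (0.85 * 40 * (237740 - 5705.76) + 400 * 5705.76) / 1000
= 5289.16 kN

5289.16


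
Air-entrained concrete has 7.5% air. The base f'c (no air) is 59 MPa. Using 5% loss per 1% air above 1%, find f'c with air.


Strength loss = (7.5 - 1) * 5 = 32.5%
f'c = 59 * (1 - 32.5/100)
= 39.83 MPa

39.83


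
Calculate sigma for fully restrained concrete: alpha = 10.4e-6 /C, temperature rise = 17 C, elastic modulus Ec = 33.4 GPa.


sigma = alpha * dT * Ec
= 10.4e-6 * 17 * 33.4 * 1000
= 5.905 MPa

5.905


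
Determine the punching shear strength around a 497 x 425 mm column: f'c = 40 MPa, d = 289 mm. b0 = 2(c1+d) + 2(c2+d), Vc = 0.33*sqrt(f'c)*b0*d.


b0 = 2*(497 + 289) + 2*(425 + 289) = 3000 mm
Vc = 0.33 * sqrt(40) * 3000 * 289 / 1000
= 1809.52 kN

1809.52


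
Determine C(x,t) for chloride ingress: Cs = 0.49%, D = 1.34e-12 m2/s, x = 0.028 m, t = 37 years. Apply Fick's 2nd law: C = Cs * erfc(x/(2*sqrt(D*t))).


t_seconds = 37 * 365.25 * 24 * 3600 = 1167631200.0 s
arg = 0.028 / (2 * sqrt(1.34e-12 * 1167631200.0))
= 0.3539
erfc(0.3539) = 0.6167
C = 0.49 * 0.6167 = 0.3022%

0.3022


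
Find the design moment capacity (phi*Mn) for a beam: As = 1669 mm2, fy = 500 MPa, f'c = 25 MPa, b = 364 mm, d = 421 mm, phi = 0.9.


a = As * fy / (0.85 * f'c * b)
= 1669 * 500 / (0.85 * 25 * 364)
= 107.8862 mm
Mn = As * fy * (d - a/2) / 10^6
= 306.309 kN-m
phi*Mn = 0.9 * 306.309 = 275.68 kN-m

275.68


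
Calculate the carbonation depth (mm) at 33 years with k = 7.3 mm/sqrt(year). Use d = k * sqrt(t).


depth = k * sqrt(t)
= 7.3 * sqrt(33)
= 41.94 mm

41.94


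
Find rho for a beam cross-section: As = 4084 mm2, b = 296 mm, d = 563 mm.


rho = As / (b * d)
= 4084 / (296 * 563)
= 0.0245

0.0245


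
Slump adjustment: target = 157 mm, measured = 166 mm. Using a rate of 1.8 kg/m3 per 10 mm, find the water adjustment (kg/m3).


Difference = 157 - 166 = -9 mm
Water adjustment = -9 * 1.8 / 10 = -1.6 kg/m3

-1.6


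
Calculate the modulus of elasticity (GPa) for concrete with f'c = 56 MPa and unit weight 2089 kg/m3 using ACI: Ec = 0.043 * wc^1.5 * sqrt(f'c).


Ec = 0.043 * 2089^1.5 * sqrt(56) / 1000
= 30.72 GPa

30.72


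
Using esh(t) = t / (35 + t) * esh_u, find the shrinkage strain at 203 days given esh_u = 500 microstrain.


esh(203) = 203 / (35 + 203) * 500
= 203 / 238 * 500
= 426.5 microstrain

426.5


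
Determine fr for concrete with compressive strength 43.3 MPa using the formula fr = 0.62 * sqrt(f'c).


fr = 0.62 * sqrt(43.3)
= 4.08 MPa

4.08


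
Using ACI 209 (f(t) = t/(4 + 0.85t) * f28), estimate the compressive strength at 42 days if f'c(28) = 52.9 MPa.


f(42) = 42 / (4 + 0.85 * 42) * 52.9
= 42 / 39.7 * 52.9
= 55.96 MPa

55.96


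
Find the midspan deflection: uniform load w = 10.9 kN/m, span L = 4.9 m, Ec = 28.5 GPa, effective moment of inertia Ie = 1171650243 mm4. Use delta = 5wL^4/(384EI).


Convert: L = 4.9 m = 4900 mm, Ec = 28.5 GPa = 28500 MPa
delta = 5 * 10.9 * 4900^4 / (384 * 28500 * 1171650243)
= 2.45 mm

2.45


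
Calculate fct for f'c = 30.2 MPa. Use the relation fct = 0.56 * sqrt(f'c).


fct = 0.56 * sqrt(30.2)
= 0.56 * 5.495
= 3.077 MPa

3.077


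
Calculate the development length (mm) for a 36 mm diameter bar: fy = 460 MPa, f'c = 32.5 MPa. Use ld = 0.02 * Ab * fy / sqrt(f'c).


Ab = pi * 36^2 / 4 = 1017.876 mm2
ld = 0.02 * 1017.876 * 460 / sqrt(32.5)
= 1642.6 mm

1642.6


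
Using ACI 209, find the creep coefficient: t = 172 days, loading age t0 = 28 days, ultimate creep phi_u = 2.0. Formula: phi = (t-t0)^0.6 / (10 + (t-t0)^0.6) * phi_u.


dt = 172 - 28 = 144
phi = 144^0.6 / (10 + 144^0.6) * 2.0
= 1.327

1.327


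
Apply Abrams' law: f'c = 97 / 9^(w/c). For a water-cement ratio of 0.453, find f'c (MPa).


f'c = 97 / 9^0.453
= 97 / 2.706
= 35.85 MPa

35.85


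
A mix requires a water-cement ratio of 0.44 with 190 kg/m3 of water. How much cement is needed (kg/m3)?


Cement = water / (w/c)
= 190 / 0.44
= 431.8 kg/m3

431.8


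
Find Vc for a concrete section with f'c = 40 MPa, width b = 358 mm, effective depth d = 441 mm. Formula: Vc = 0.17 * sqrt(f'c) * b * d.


Vc = 0.17 * sqrt(40) * 358 * 441 / 1000
= 169.75 kN

169.75


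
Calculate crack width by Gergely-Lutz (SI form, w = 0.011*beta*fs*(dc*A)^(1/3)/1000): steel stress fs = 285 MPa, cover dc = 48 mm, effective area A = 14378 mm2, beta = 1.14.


w = 0.011 * beta * fs * (dc * A)^(1/3) / 1000
= 0.011 * 1.14 * 285 * (48 * 14378)^(1/3) / 1000
= 0.316 mm

0.316


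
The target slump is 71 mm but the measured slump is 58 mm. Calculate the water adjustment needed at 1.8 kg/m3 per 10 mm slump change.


Difference = 71 - 58 = 13 mm
Water adjustment = 13 * 1.8 / 10 = 2.3 kg/m3

2.3


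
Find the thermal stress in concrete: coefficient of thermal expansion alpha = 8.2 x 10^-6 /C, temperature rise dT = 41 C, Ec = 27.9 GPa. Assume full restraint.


sigma = alpha * dT * Ec
= 8.2e-6 * 41 * 27.9 * 1000
= 9.38 MPa

9.38


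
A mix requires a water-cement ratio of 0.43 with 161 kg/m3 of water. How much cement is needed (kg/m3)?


Cement = water / (w/c)
= 161 / 0.43
= 374.4 kg/m3

374.4


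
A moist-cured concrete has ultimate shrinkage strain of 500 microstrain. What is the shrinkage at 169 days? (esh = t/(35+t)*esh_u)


esh(169) = 169 / (35 + 169) * 500
= 169 / 204 * 500
= 414.2 microstrain

414.2


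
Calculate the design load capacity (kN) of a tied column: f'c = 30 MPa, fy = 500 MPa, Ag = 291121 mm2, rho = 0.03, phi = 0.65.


Ast = rho * Ag = 0.03 * 291121 = 8733.63 mm2
phi*Pn = 0.65 * 0.80 * (0.85 * 30 * (291121 - 8733.63) + 500 * 8733.63) / 1000
= 6015.2 kN

6015.2


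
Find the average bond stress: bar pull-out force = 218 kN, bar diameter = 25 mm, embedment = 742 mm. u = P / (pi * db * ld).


u = P / (pi * db * ld)
= 218 * 1000 / (pi * 25 * 742)
= 3.741 MPa

3.741


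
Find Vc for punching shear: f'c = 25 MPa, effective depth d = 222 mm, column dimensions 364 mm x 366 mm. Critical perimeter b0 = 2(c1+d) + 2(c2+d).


b0 = 2*(364 + 222) + 2*(366 + 222) = 2348 mm
Vc = 0.33 * sqrt(25) * 2348 * 222 / 1000
= 860.07 kN

860.07


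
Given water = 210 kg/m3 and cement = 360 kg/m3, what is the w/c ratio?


w/c = water / cement
w/c = 210 / 360 = 0.583

0.583


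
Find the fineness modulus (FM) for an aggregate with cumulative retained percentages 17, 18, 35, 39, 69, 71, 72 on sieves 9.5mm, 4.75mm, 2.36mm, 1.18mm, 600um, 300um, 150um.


FM = sum(cumulative % retained) / 100
= 321 / 100
= 3.21

3.21


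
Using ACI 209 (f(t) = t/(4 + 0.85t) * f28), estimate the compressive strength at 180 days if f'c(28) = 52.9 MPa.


f(180) = 180 / (4 + 0.85 * 180) * 52.9
= 180 / 157.0 * 52.9
= 60.65 MPa

60.65


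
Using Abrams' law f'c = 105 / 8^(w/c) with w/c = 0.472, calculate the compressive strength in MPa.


f'c = 105 / 8^0.472
= 105 / 2.668
= 39.35 MPa

39.35


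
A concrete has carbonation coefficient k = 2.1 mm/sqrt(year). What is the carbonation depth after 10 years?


depth = k * sqrt(t)
= 2.1 * sqrt(10)
= 6.64 mm

6.64


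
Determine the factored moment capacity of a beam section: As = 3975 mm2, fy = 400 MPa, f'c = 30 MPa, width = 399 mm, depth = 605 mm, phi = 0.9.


a = As * fy / (0.85 * f'c * b)
= 3975 * 400 / (0.85 * 30 * 399)
= 156.273 mm
Mn = As * fy * (d - a/2) / 10^6
= 837.7129 kN-m
phi*Mn = 0.9 * 837.7129 = 753.94 kN-m

753.94


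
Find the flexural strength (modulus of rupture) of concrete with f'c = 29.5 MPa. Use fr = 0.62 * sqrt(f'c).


fr = 0.62 * sqrt(29.5)
= 3.367 MPa

3.367


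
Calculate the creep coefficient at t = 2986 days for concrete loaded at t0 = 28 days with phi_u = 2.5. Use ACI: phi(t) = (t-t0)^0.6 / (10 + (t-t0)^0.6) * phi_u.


dt = 2986 - 28 = 2958
phi = 2958^0.6 / (10 + 2958^0.6) * 2.5
= 2.309

2.309


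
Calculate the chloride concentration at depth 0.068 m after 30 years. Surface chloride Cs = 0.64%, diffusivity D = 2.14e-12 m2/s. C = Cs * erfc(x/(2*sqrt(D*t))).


t_seconds = 30 * 365.25 * 24 * 3600 = 946728000.0 s
arg = 0.068 / (2 * sqrt(2.14e-12 * 946728000.0))
= 0.7554
erfc(0.7554) = 0.2854
C = 0.64 * 0.2854 = 0.1827%

0.1827


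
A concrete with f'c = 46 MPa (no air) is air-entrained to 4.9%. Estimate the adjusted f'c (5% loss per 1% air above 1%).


Strength loss = (4.9 - 1) * 5 = 19.5%
f'c = 46 * (1 - 19.5/100)
= 37.03 MPa

37.03


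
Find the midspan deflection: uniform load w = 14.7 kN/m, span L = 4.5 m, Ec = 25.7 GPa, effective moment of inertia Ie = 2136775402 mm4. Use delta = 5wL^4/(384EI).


Convert: L = 4.5 m = 4500 mm, Ec = 25.7 GPa = 25700 MPa
delta = 5 * 14.7 * 4500^4 / (384 * 25700 * 2136775402)
= 1.43 mm

1.43


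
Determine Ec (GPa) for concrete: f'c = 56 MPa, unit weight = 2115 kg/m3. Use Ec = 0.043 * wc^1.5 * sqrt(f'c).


Ec = 0.043 * 2115^1.5 * sqrt(56) / 1000
= 31.3 GPa

31.3


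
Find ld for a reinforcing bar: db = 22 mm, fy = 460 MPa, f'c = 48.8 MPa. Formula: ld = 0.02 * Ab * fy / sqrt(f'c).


Ab = pi * 22^2 / 4 = 380.133 mm2
ld = 0.02 * 380.133 * 460 / sqrt(48.8)
= 500.6 mm

500.6


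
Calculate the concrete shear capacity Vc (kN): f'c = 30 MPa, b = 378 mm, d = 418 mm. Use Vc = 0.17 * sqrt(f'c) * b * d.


Vc = 0.17 * sqrt(30) * 378 * 418 / 1000
= 147.12 kN

147.12


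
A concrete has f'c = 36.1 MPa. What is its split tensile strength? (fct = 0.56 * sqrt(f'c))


fct = 0.56 * sqrt(36.1)
= 0.56 * 6.008
= 3.365 MPa

3.365


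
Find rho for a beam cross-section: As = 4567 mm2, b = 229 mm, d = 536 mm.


rho = As / (b * d)
= 4567 / (229 * 536)
= 0.0372

0.0372


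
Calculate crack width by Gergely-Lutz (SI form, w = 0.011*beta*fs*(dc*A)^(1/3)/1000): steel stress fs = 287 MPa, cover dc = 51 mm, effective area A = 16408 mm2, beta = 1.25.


w = 0.011 * beta * fs * (dc * A)^(1/3) / 1000
= 0.011 * 1.25 * 287 * (51 * 16408)^(1/3) / 1000
= 0.372 mm

0.372


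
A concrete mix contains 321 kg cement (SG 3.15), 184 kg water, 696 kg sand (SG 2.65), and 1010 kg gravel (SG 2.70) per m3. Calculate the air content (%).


Vol cement = 321 / (3.15 * 1000) = 0.101905 m3
Vol water = 184 / 1000 = 0.184 m3
Vol sand = 696 / (2.65 * 1000) = 0.262642 m3
Vol gravel = 1010 / (2.70 * 1000) = 0.374074 m3
Total solid + water volume = 0.92262 m3
Air = (1 - 0.92262) * 100 = 7.74%

7.74


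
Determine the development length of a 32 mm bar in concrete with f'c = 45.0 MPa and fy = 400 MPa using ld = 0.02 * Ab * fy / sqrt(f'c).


Ab = pi * 32^2 / 4 = 804.248 mm2
ld = 0.02 * 804.248 * 400 / sqrt(45.0)
= 959.1 mm

959.1


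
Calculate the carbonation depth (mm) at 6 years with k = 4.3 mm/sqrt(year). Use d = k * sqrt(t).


depth = k * sqrt(t)
= 4.3 * sqrt(6)
= 10.53 mm

10.53


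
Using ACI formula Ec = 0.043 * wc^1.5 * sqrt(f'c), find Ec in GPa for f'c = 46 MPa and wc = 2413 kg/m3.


Ec = 0.043 * 2413^1.5 * sqrt(46) / 1000
= 34.57 GPa

34.57


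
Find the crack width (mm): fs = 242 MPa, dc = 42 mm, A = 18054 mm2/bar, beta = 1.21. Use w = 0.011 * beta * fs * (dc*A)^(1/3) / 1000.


w = 0.011 * beta * fs * (dc * A)^(1/3) / 1000
= 0.011 * 1.21 * 242 * (42 * 18054)^(1/3) / 1000
= 0.294 mm

0.294


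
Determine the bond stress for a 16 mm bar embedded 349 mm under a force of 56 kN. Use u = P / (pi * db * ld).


u = P / (pi * db * ld)
= 56 * 1000 / (pi * 16 * 349)
= 3.192 MPa

3.192


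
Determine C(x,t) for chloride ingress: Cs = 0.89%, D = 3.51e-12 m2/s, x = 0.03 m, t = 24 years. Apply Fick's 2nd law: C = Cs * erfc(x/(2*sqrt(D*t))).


t_seconds = 24 * 365.25 * 24 * 3600 = 757382400.0 s
arg = 0.03 / (2 * sqrt(3.51e-12 * 757382400.0))
= 0.2909
erfc(0.2909) = 0.6808
C = 0.89 * 0.6808 = 0.6059%

0.6059


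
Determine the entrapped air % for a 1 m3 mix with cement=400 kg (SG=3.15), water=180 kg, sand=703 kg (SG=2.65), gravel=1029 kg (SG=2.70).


Vol cement = 400 / (3.15 * 1000) = 0.126984 m3
Vol water = 180 / 1000 = 0.18 m3
Vol sand = 703 / (2.65 * 1000) = 0.265283 m3
Vol gravel = 1029 / (2.70 * 1000) = 0.381111 m3
Total solid + water volume = 0.953378 m3
Air = (1 - 0.953378) * 100 = 4.66%

4.66


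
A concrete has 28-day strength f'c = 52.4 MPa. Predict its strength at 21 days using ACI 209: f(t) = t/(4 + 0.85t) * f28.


f(21) = 21 / (4 + 0.85 * 21) * 52.4
= 21 / 21.85 * 52.4
= 50.36 MPa

50.36


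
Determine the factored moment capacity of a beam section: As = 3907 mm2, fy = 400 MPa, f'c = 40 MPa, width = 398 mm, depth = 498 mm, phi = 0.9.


a = As * fy / (0.85 * f'c * b)
= 3907 * 400 / (0.85 * 40 * 398)
= 115.4892 mm
Mn = As * fy * (d - a/2) / 10^6
= 688.0311 kN-m
phi*Mn = 0.9 * 688.0311 = 619.23 kN-m

619.23


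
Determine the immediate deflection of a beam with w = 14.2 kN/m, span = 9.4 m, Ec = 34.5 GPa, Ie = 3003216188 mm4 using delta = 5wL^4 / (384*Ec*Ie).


Convert: L = 9.4 m = 9400 mm, Ec = 34.5 GPa = 34500 MPa
delta = 5 * 14.2 * 9400^4 / (384 * 34500 * 3003216188)
= 13.93 mm

13.93
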